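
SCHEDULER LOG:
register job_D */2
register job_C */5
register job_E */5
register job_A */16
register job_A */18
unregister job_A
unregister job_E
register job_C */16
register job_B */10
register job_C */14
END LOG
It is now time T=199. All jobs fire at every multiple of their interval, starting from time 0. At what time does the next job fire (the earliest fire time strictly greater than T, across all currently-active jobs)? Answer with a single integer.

Answer: 200

Derivation:
Op 1: register job_D */2 -> active={job_D:*/2}
Op 2: register job_C */5 -> active={job_C:*/5, job_D:*/2}
Op 3: register job_E */5 -> active={job_C:*/5, job_D:*/2, job_E:*/5}
Op 4: register job_A */16 -> active={job_A:*/16, job_C:*/5, job_D:*/2, job_E:*/5}
Op 5: register job_A */18 -> active={job_A:*/18, job_C:*/5, job_D:*/2, job_E:*/5}
Op 6: unregister job_A -> active={job_C:*/5, job_D:*/2, job_E:*/5}
Op 7: unregister job_E -> active={job_C:*/5, job_D:*/2}
Op 8: register job_C */16 -> active={job_C:*/16, job_D:*/2}
Op 9: register job_B */10 -> active={job_B:*/10, job_C:*/16, job_D:*/2}
Op 10: register job_C */14 -> active={job_B:*/10, job_C:*/14, job_D:*/2}
  job_B: interval 10, next fire after T=199 is 200
  job_C: interval 14, next fire after T=199 is 210
  job_D: interval 2, next fire after T=199 is 200
Earliest fire time = 200 (job job_B)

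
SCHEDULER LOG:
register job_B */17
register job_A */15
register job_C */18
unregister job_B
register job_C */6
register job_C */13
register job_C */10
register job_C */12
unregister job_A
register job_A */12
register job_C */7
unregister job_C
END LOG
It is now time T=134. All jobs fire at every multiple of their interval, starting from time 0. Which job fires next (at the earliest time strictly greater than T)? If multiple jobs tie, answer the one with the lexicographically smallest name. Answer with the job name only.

Op 1: register job_B */17 -> active={job_B:*/17}
Op 2: register job_A */15 -> active={job_A:*/15, job_B:*/17}
Op 3: register job_C */18 -> active={job_A:*/15, job_B:*/17, job_C:*/18}
Op 4: unregister job_B -> active={job_A:*/15, job_C:*/18}
Op 5: register job_C */6 -> active={job_A:*/15, job_C:*/6}
Op 6: register job_C */13 -> active={job_A:*/15, job_C:*/13}
Op 7: register job_C */10 -> active={job_A:*/15, job_C:*/10}
Op 8: register job_C */12 -> active={job_A:*/15, job_C:*/12}
Op 9: unregister job_A -> active={job_C:*/12}
Op 10: register job_A */12 -> active={job_A:*/12, job_C:*/12}
Op 11: register job_C */7 -> active={job_A:*/12, job_C:*/7}
Op 12: unregister job_C -> active={job_A:*/12}
  job_A: interval 12, next fire after T=134 is 144
Earliest = 144, winner (lex tiebreak) = job_A

Answer: job_A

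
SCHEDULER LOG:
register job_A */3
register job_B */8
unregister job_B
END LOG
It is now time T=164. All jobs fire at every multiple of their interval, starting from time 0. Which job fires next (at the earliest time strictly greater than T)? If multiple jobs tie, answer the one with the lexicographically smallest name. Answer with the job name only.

Op 1: register job_A */3 -> active={job_A:*/3}
Op 2: register job_B */8 -> active={job_A:*/3, job_B:*/8}
Op 3: unregister job_B -> active={job_A:*/3}
  job_A: interval 3, next fire after T=164 is 165
Earliest = 165, winner (lex tiebreak) = job_A

Answer: job_A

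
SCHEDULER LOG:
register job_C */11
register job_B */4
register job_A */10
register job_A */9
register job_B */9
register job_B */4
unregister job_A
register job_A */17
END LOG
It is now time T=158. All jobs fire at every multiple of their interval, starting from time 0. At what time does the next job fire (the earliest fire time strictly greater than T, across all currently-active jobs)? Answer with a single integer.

Answer: 160

Derivation:
Op 1: register job_C */11 -> active={job_C:*/11}
Op 2: register job_B */4 -> active={job_B:*/4, job_C:*/11}
Op 3: register job_A */10 -> active={job_A:*/10, job_B:*/4, job_C:*/11}
Op 4: register job_A */9 -> active={job_A:*/9, job_B:*/4, job_C:*/11}
Op 5: register job_B */9 -> active={job_A:*/9, job_B:*/9, job_C:*/11}
Op 6: register job_B */4 -> active={job_A:*/9, job_B:*/4, job_C:*/11}
Op 7: unregister job_A -> active={job_B:*/4, job_C:*/11}
Op 8: register job_A */17 -> active={job_A:*/17, job_B:*/4, job_C:*/11}
  job_A: interval 17, next fire after T=158 is 170
  job_B: interval 4, next fire after T=158 is 160
  job_C: interval 11, next fire after T=158 is 165
Earliest fire time = 160 (job job_B)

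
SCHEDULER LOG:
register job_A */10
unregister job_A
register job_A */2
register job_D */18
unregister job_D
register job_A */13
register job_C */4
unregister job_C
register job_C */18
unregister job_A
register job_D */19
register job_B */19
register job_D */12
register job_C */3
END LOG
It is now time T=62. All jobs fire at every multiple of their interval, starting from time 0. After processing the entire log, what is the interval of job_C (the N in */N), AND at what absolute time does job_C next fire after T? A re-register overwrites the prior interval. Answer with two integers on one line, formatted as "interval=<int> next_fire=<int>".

Op 1: register job_A */10 -> active={job_A:*/10}
Op 2: unregister job_A -> active={}
Op 3: register job_A */2 -> active={job_A:*/2}
Op 4: register job_D */18 -> active={job_A:*/2, job_D:*/18}
Op 5: unregister job_D -> active={job_A:*/2}
Op 6: register job_A */13 -> active={job_A:*/13}
Op 7: register job_C */4 -> active={job_A:*/13, job_C:*/4}
Op 8: unregister job_C -> active={job_A:*/13}
Op 9: register job_C */18 -> active={job_A:*/13, job_C:*/18}
Op 10: unregister job_A -> active={job_C:*/18}
Op 11: register job_D */19 -> active={job_C:*/18, job_D:*/19}
Op 12: register job_B */19 -> active={job_B:*/19, job_C:*/18, job_D:*/19}
Op 13: register job_D */12 -> active={job_B:*/19, job_C:*/18, job_D:*/12}
Op 14: register job_C */3 -> active={job_B:*/19, job_C:*/3, job_D:*/12}
Final interval of job_C = 3
Next fire of job_C after T=62: (62//3+1)*3 = 63

Answer: interval=3 next_fire=63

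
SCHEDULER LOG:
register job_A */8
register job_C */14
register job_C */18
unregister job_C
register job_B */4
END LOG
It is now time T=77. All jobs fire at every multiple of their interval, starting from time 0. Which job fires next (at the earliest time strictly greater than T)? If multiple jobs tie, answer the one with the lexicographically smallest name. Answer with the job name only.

Op 1: register job_A */8 -> active={job_A:*/8}
Op 2: register job_C */14 -> active={job_A:*/8, job_C:*/14}
Op 3: register job_C */18 -> active={job_A:*/8, job_C:*/18}
Op 4: unregister job_C -> active={job_A:*/8}
Op 5: register job_B */4 -> active={job_A:*/8, job_B:*/4}
  job_A: interval 8, next fire after T=77 is 80
  job_B: interval 4, next fire after T=77 is 80
Earliest = 80, winner (lex tiebreak) = job_A

Answer: job_A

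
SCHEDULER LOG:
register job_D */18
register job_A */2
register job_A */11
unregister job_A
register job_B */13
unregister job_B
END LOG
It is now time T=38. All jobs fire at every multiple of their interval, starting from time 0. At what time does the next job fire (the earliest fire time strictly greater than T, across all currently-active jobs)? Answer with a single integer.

Answer: 54

Derivation:
Op 1: register job_D */18 -> active={job_D:*/18}
Op 2: register job_A */2 -> active={job_A:*/2, job_D:*/18}
Op 3: register job_A */11 -> active={job_A:*/11, job_D:*/18}
Op 4: unregister job_A -> active={job_D:*/18}
Op 5: register job_B */13 -> active={job_B:*/13, job_D:*/18}
Op 6: unregister job_B -> active={job_D:*/18}
  job_D: interval 18, next fire after T=38 is 54
Earliest fire time = 54 (job job_D)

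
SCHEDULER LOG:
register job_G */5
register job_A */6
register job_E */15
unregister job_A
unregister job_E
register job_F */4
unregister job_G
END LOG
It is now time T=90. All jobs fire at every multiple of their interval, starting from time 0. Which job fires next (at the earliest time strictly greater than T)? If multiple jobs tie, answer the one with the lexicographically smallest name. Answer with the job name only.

Op 1: register job_G */5 -> active={job_G:*/5}
Op 2: register job_A */6 -> active={job_A:*/6, job_G:*/5}
Op 3: register job_E */15 -> active={job_A:*/6, job_E:*/15, job_G:*/5}
Op 4: unregister job_A -> active={job_E:*/15, job_G:*/5}
Op 5: unregister job_E -> active={job_G:*/5}
Op 6: register job_F */4 -> active={job_F:*/4, job_G:*/5}
Op 7: unregister job_G -> active={job_F:*/4}
  job_F: interval 4, next fire after T=90 is 92
Earliest = 92, winner (lex tiebreak) = job_F

Answer: job_F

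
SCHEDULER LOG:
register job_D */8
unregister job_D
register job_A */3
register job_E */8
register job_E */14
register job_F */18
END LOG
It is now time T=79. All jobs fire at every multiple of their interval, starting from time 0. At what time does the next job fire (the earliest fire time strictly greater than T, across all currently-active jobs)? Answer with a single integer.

Op 1: register job_D */8 -> active={job_D:*/8}
Op 2: unregister job_D -> active={}
Op 3: register job_A */3 -> active={job_A:*/3}
Op 4: register job_E */8 -> active={job_A:*/3, job_E:*/8}
Op 5: register job_E */14 -> active={job_A:*/3, job_E:*/14}
Op 6: register job_F */18 -> active={job_A:*/3, job_E:*/14, job_F:*/18}
  job_A: interval 3, next fire after T=79 is 81
  job_E: interval 14, next fire after T=79 is 84
  job_F: interval 18, next fire after T=79 is 90
Earliest fire time = 81 (job job_A)

Answer: 81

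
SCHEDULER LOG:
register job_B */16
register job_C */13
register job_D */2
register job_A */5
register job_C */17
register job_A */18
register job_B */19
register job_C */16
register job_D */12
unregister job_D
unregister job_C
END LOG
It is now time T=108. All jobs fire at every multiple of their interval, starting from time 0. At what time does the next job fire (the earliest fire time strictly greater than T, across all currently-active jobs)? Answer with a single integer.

Op 1: register job_B */16 -> active={job_B:*/16}
Op 2: register job_C */13 -> active={job_B:*/16, job_C:*/13}
Op 3: register job_D */2 -> active={job_B:*/16, job_C:*/13, job_D:*/2}
Op 4: register job_A */5 -> active={job_A:*/5, job_B:*/16, job_C:*/13, job_D:*/2}
Op 5: register job_C */17 -> active={job_A:*/5, job_B:*/16, job_C:*/17, job_D:*/2}
Op 6: register job_A */18 -> active={job_A:*/18, job_B:*/16, job_C:*/17, job_D:*/2}
Op 7: register job_B */19 -> active={job_A:*/18, job_B:*/19, job_C:*/17, job_D:*/2}
Op 8: register job_C */16 -> active={job_A:*/18, job_B:*/19, job_C:*/16, job_D:*/2}
Op 9: register job_D */12 -> active={job_A:*/18, job_B:*/19, job_C:*/16, job_D:*/12}
Op 10: unregister job_D -> active={job_A:*/18, job_B:*/19, job_C:*/16}
Op 11: unregister job_C -> active={job_A:*/18, job_B:*/19}
  job_A: interval 18, next fire after T=108 is 126
  job_B: interval 19, next fire after T=108 is 114
Earliest fire time = 114 (job job_B)

Answer: 114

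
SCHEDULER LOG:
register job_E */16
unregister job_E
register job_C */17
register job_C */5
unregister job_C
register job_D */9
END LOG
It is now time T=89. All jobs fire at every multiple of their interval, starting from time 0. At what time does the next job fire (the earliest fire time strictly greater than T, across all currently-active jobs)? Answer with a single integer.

Op 1: register job_E */16 -> active={job_E:*/16}
Op 2: unregister job_E -> active={}
Op 3: register job_C */17 -> active={job_C:*/17}
Op 4: register job_C */5 -> active={job_C:*/5}
Op 5: unregister job_C -> active={}
Op 6: register job_D */9 -> active={job_D:*/9}
  job_D: interval 9, next fire after T=89 is 90
Earliest fire time = 90 (job job_D)

Answer: 90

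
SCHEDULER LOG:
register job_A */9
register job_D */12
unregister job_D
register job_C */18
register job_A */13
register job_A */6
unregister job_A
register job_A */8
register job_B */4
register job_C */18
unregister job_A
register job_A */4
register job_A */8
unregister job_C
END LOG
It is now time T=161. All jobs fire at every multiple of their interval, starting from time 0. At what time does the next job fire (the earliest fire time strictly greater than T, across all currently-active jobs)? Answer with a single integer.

Op 1: register job_A */9 -> active={job_A:*/9}
Op 2: register job_D */12 -> active={job_A:*/9, job_D:*/12}
Op 3: unregister job_D -> active={job_A:*/9}
Op 4: register job_C */18 -> active={job_A:*/9, job_C:*/18}
Op 5: register job_A */13 -> active={job_A:*/13, job_C:*/18}
Op 6: register job_A */6 -> active={job_A:*/6, job_C:*/18}
Op 7: unregister job_A -> active={job_C:*/18}
Op 8: register job_A */8 -> active={job_A:*/8, job_C:*/18}
Op 9: register job_B */4 -> active={job_A:*/8, job_B:*/4, job_C:*/18}
Op 10: register job_C */18 -> active={job_A:*/8, job_B:*/4, job_C:*/18}
Op 11: unregister job_A -> active={job_B:*/4, job_C:*/18}
Op 12: register job_A */4 -> active={job_A:*/4, job_B:*/4, job_C:*/18}
Op 13: register job_A */8 -> active={job_A:*/8, job_B:*/4, job_C:*/18}
Op 14: unregister job_C -> active={job_A:*/8, job_B:*/4}
  job_A: interval 8, next fire after T=161 is 168
  job_B: interval 4, next fire after T=161 is 164
Earliest fire time = 164 (job job_B)

Answer: 164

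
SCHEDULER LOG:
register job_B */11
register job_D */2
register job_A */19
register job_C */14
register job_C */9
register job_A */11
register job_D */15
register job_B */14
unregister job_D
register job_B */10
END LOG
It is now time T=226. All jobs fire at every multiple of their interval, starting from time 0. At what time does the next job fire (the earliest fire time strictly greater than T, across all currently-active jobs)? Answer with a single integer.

Op 1: register job_B */11 -> active={job_B:*/11}
Op 2: register job_D */2 -> active={job_B:*/11, job_D:*/2}
Op 3: register job_A */19 -> active={job_A:*/19, job_B:*/11, job_D:*/2}
Op 4: register job_C */14 -> active={job_A:*/19, job_B:*/11, job_C:*/14, job_D:*/2}
Op 5: register job_C */9 -> active={job_A:*/19, job_B:*/11, job_C:*/9, job_D:*/2}
Op 6: register job_A */11 -> active={job_A:*/11, job_B:*/11, job_C:*/9, job_D:*/2}
Op 7: register job_D */15 -> active={job_A:*/11, job_B:*/11, job_C:*/9, job_D:*/15}
Op 8: register job_B */14 -> active={job_A:*/11, job_B:*/14, job_C:*/9, job_D:*/15}
Op 9: unregister job_D -> active={job_A:*/11, job_B:*/14, job_C:*/9}
Op 10: register job_B */10 -> active={job_A:*/11, job_B:*/10, job_C:*/9}
  job_A: interval 11, next fire after T=226 is 231
  job_B: interval 10, next fire after T=226 is 230
  job_C: interval 9, next fire after T=226 is 234
Earliest fire time = 230 (job job_B)

Answer: 230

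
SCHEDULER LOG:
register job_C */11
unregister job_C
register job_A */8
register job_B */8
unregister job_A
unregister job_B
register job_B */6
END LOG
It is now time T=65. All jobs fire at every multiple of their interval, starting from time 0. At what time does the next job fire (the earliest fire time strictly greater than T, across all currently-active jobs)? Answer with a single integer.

Op 1: register job_C */11 -> active={job_C:*/11}
Op 2: unregister job_C -> active={}
Op 3: register job_A */8 -> active={job_A:*/8}
Op 4: register job_B */8 -> active={job_A:*/8, job_B:*/8}
Op 5: unregister job_A -> active={job_B:*/8}
Op 6: unregister job_B -> active={}
Op 7: register job_B */6 -> active={job_B:*/6}
  job_B: interval 6, next fire after T=65 is 66
Earliest fire time = 66 (job job_B)

Answer: 66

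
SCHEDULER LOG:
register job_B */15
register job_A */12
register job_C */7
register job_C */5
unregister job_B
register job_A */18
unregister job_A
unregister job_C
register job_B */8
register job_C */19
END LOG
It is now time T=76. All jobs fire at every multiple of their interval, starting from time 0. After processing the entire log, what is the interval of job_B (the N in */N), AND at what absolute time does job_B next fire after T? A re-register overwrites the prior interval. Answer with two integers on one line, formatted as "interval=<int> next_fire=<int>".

Op 1: register job_B */15 -> active={job_B:*/15}
Op 2: register job_A */12 -> active={job_A:*/12, job_B:*/15}
Op 3: register job_C */7 -> active={job_A:*/12, job_B:*/15, job_C:*/7}
Op 4: register job_C */5 -> active={job_A:*/12, job_B:*/15, job_C:*/5}
Op 5: unregister job_B -> active={job_A:*/12, job_C:*/5}
Op 6: register job_A */18 -> active={job_A:*/18, job_C:*/5}
Op 7: unregister job_A -> active={job_C:*/5}
Op 8: unregister job_C -> active={}
Op 9: register job_B */8 -> active={job_B:*/8}
Op 10: register job_C */19 -> active={job_B:*/8, job_C:*/19}
Final interval of job_B = 8
Next fire of job_B after T=76: (76//8+1)*8 = 80

Answer: interval=8 next_fire=80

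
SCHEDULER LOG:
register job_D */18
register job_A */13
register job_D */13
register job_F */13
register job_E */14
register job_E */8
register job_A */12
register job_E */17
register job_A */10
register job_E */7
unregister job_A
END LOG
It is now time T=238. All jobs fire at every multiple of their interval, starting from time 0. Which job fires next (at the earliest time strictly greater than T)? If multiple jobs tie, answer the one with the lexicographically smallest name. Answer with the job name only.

Answer: job_E

Derivation:
Op 1: register job_D */18 -> active={job_D:*/18}
Op 2: register job_A */13 -> active={job_A:*/13, job_D:*/18}
Op 3: register job_D */13 -> active={job_A:*/13, job_D:*/13}
Op 4: register job_F */13 -> active={job_A:*/13, job_D:*/13, job_F:*/13}
Op 5: register job_E */14 -> active={job_A:*/13, job_D:*/13, job_E:*/14, job_F:*/13}
Op 6: register job_E */8 -> active={job_A:*/13, job_D:*/13, job_E:*/8, job_F:*/13}
Op 7: register job_A */12 -> active={job_A:*/12, job_D:*/13, job_E:*/8, job_F:*/13}
Op 8: register job_E */17 -> active={job_A:*/12, job_D:*/13, job_E:*/17, job_F:*/13}
Op 9: register job_A */10 -> active={job_A:*/10, job_D:*/13, job_E:*/17, job_F:*/13}
Op 10: register job_E */7 -> active={job_A:*/10, job_D:*/13, job_E:*/7, job_F:*/13}
Op 11: unregister job_A -> active={job_D:*/13, job_E:*/7, job_F:*/13}
  job_D: interval 13, next fire after T=238 is 247
  job_E: interval 7, next fire after T=238 is 245
  job_F: interval 13, next fire after T=238 is 247
Earliest = 245, winner (lex tiebreak) = job_E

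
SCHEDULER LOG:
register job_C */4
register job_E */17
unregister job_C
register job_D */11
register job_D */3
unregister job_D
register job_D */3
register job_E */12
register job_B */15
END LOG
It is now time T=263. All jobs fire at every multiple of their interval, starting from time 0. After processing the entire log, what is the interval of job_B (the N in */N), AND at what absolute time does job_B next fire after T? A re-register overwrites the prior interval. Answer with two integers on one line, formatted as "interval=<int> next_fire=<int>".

Answer: interval=15 next_fire=270

Derivation:
Op 1: register job_C */4 -> active={job_C:*/4}
Op 2: register job_E */17 -> active={job_C:*/4, job_E:*/17}
Op 3: unregister job_C -> active={job_E:*/17}
Op 4: register job_D */11 -> active={job_D:*/11, job_E:*/17}
Op 5: register job_D */3 -> active={job_D:*/3, job_E:*/17}
Op 6: unregister job_D -> active={job_E:*/17}
Op 7: register job_D */3 -> active={job_D:*/3, job_E:*/17}
Op 8: register job_E */12 -> active={job_D:*/3, job_E:*/12}
Op 9: register job_B */15 -> active={job_B:*/15, job_D:*/3, job_E:*/12}
Final interval of job_B = 15
Next fire of job_B after T=263: (263//15+1)*15 = 270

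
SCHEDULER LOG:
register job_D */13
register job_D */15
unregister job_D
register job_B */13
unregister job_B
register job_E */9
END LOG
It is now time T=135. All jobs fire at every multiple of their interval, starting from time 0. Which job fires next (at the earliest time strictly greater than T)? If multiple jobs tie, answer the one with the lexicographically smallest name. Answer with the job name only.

Answer: job_E

Derivation:
Op 1: register job_D */13 -> active={job_D:*/13}
Op 2: register job_D */15 -> active={job_D:*/15}
Op 3: unregister job_D -> active={}
Op 4: register job_B */13 -> active={job_B:*/13}
Op 5: unregister job_B -> active={}
Op 6: register job_E */9 -> active={job_E:*/9}
  job_E: interval 9, next fire after T=135 is 144
Earliest = 144, winner (lex tiebreak) = job_E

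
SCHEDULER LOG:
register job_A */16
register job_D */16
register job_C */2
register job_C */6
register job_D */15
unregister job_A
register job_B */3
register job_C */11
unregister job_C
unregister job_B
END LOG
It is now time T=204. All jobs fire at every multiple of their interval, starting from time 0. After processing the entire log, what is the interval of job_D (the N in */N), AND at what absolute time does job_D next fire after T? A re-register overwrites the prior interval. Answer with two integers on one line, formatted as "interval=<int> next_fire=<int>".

Answer: interval=15 next_fire=210

Derivation:
Op 1: register job_A */16 -> active={job_A:*/16}
Op 2: register job_D */16 -> active={job_A:*/16, job_D:*/16}
Op 3: register job_C */2 -> active={job_A:*/16, job_C:*/2, job_D:*/16}
Op 4: register job_C */6 -> active={job_A:*/16, job_C:*/6, job_D:*/16}
Op 5: register job_D */15 -> active={job_A:*/16, job_C:*/6, job_D:*/15}
Op 6: unregister job_A -> active={job_C:*/6, job_D:*/15}
Op 7: register job_B */3 -> active={job_B:*/3, job_C:*/6, job_D:*/15}
Op 8: register job_C */11 -> active={job_B:*/3, job_C:*/11, job_D:*/15}
Op 9: unregister job_C -> active={job_B:*/3, job_D:*/15}
Op 10: unregister job_B -> active={job_D:*/15}
Final interval of job_D = 15
Next fire of job_D after T=204: (204//15+1)*15 = 210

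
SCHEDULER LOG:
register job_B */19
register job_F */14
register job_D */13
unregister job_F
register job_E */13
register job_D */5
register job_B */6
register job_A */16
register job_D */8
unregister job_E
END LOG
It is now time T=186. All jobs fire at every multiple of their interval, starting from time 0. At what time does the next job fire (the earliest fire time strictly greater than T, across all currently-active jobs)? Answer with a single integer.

Op 1: register job_B */19 -> active={job_B:*/19}
Op 2: register job_F */14 -> active={job_B:*/19, job_F:*/14}
Op 3: register job_D */13 -> active={job_B:*/19, job_D:*/13, job_F:*/14}
Op 4: unregister job_F -> active={job_B:*/19, job_D:*/13}
Op 5: register job_E */13 -> active={job_B:*/19, job_D:*/13, job_E:*/13}
Op 6: register job_D */5 -> active={job_B:*/19, job_D:*/5, job_E:*/13}
Op 7: register job_B */6 -> active={job_B:*/6, job_D:*/5, job_E:*/13}
Op 8: register job_A */16 -> active={job_A:*/16, job_B:*/6, job_D:*/5, job_E:*/13}
Op 9: register job_D */8 -> active={job_A:*/16, job_B:*/6, job_D:*/8, job_E:*/13}
Op 10: unregister job_E -> active={job_A:*/16, job_B:*/6, job_D:*/8}
  job_A: interval 16, next fire after T=186 is 192
  job_B: interval 6, next fire after T=186 is 192
  job_D: interval 8, next fire after T=186 is 192
Earliest fire time = 192 (job job_A)

Answer: 192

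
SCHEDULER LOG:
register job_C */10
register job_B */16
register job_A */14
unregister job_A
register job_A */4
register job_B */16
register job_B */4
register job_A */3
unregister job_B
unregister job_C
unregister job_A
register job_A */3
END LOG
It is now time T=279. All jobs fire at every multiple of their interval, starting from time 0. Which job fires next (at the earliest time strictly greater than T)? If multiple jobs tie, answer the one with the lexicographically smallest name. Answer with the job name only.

Answer: job_A

Derivation:
Op 1: register job_C */10 -> active={job_C:*/10}
Op 2: register job_B */16 -> active={job_B:*/16, job_C:*/10}
Op 3: register job_A */14 -> active={job_A:*/14, job_B:*/16, job_C:*/10}
Op 4: unregister job_A -> active={job_B:*/16, job_C:*/10}
Op 5: register job_A */4 -> active={job_A:*/4, job_B:*/16, job_C:*/10}
Op 6: register job_B */16 -> active={job_A:*/4, job_B:*/16, job_C:*/10}
Op 7: register job_B */4 -> active={job_A:*/4, job_B:*/4, job_C:*/10}
Op 8: register job_A */3 -> active={job_A:*/3, job_B:*/4, job_C:*/10}
Op 9: unregister job_B -> active={job_A:*/3, job_C:*/10}
Op 10: unregister job_C -> active={job_A:*/3}
Op 11: unregister job_A -> active={}
Op 12: register job_A */3 -> active={job_A:*/3}
  job_A: interval 3, next fire after T=279 is 282
Earliest = 282, winner (lex tiebreak) = job_A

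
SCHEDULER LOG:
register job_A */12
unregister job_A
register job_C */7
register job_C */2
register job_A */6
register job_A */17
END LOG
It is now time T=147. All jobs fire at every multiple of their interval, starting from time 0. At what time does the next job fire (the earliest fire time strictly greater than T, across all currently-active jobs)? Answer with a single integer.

Answer: 148

Derivation:
Op 1: register job_A */12 -> active={job_A:*/12}
Op 2: unregister job_A -> active={}
Op 3: register job_C */7 -> active={job_C:*/7}
Op 4: register job_C */2 -> active={job_C:*/2}
Op 5: register job_A */6 -> active={job_A:*/6, job_C:*/2}
Op 6: register job_A */17 -> active={job_A:*/17, job_C:*/2}
  job_A: interval 17, next fire after T=147 is 153
  job_C: interval 2, next fire after T=147 is 148
Earliest fire time = 148 (job job_C)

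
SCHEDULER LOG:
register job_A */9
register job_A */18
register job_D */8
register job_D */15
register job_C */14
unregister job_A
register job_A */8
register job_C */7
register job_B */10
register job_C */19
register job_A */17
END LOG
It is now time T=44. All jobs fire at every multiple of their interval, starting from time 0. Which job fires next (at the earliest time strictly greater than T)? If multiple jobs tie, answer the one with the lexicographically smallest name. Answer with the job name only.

Answer: job_D

Derivation:
Op 1: register job_A */9 -> active={job_A:*/9}
Op 2: register job_A */18 -> active={job_A:*/18}
Op 3: register job_D */8 -> active={job_A:*/18, job_D:*/8}
Op 4: register job_D */15 -> active={job_A:*/18, job_D:*/15}
Op 5: register job_C */14 -> active={job_A:*/18, job_C:*/14, job_D:*/15}
Op 6: unregister job_A -> active={job_C:*/14, job_D:*/15}
Op 7: register job_A */8 -> active={job_A:*/8, job_C:*/14, job_D:*/15}
Op 8: register job_C */7 -> active={job_A:*/8, job_C:*/7, job_D:*/15}
Op 9: register job_B */10 -> active={job_A:*/8, job_B:*/10, job_C:*/7, job_D:*/15}
Op 10: register job_C */19 -> active={job_A:*/8, job_B:*/10, job_C:*/19, job_D:*/15}
Op 11: register job_A */17 -> active={job_A:*/17, job_B:*/10, job_C:*/19, job_D:*/15}
  job_A: interval 17, next fire after T=44 is 51
  job_B: interval 10, next fire after T=44 is 50
  job_C: interval 19, next fire after T=44 is 57
  job_D: interval 15, next fire after T=44 is 45
Earliest = 45, winner (lex tiebreak) = job_D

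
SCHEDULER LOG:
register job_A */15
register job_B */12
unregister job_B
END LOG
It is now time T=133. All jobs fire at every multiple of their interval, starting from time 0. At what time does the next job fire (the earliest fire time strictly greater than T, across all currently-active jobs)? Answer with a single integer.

Op 1: register job_A */15 -> active={job_A:*/15}
Op 2: register job_B */12 -> active={job_A:*/15, job_B:*/12}
Op 3: unregister job_B -> active={job_A:*/15}
  job_A: interval 15, next fire after T=133 is 135
Earliest fire time = 135 (job job_A)

Answer: 135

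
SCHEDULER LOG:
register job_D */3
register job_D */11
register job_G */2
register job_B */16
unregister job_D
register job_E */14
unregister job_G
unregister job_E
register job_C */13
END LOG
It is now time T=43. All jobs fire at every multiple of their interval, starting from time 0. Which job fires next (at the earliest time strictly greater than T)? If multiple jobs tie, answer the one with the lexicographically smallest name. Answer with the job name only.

Op 1: register job_D */3 -> active={job_D:*/3}
Op 2: register job_D */11 -> active={job_D:*/11}
Op 3: register job_G */2 -> active={job_D:*/11, job_G:*/2}
Op 4: register job_B */16 -> active={job_B:*/16, job_D:*/11, job_G:*/2}
Op 5: unregister job_D -> active={job_B:*/16, job_G:*/2}
Op 6: register job_E */14 -> active={job_B:*/16, job_E:*/14, job_G:*/2}
Op 7: unregister job_G -> active={job_B:*/16, job_E:*/14}
Op 8: unregister job_E -> active={job_B:*/16}
Op 9: register job_C */13 -> active={job_B:*/16, job_C:*/13}
  job_B: interval 16, next fire after T=43 is 48
  job_C: interval 13, next fire after T=43 is 52
Earliest = 48, winner (lex tiebreak) = job_B

Answer: job_B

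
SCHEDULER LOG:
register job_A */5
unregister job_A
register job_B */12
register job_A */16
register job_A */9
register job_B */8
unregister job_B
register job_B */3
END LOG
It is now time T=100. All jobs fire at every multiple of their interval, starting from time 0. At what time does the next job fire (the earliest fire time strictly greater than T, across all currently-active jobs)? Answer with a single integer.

Answer: 102

Derivation:
Op 1: register job_A */5 -> active={job_A:*/5}
Op 2: unregister job_A -> active={}
Op 3: register job_B */12 -> active={job_B:*/12}
Op 4: register job_A */16 -> active={job_A:*/16, job_B:*/12}
Op 5: register job_A */9 -> active={job_A:*/9, job_B:*/12}
Op 6: register job_B */8 -> active={job_A:*/9, job_B:*/8}
Op 7: unregister job_B -> active={job_A:*/9}
Op 8: register job_B */3 -> active={job_A:*/9, job_B:*/3}
  job_A: interval 9, next fire after T=100 is 108
  job_B: interval 3, next fire after T=100 is 102
Earliest fire time = 102 (job job_B)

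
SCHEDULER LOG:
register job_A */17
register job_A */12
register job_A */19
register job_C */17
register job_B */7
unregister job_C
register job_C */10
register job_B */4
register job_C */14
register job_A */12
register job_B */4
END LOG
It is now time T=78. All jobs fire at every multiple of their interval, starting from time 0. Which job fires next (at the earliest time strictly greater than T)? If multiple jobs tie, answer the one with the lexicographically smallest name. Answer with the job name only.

Op 1: register job_A */17 -> active={job_A:*/17}
Op 2: register job_A */12 -> active={job_A:*/12}
Op 3: register job_A */19 -> active={job_A:*/19}
Op 4: register job_C */17 -> active={job_A:*/19, job_C:*/17}
Op 5: register job_B */7 -> active={job_A:*/19, job_B:*/7, job_C:*/17}
Op 6: unregister job_C -> active={job_A:*/19, job_B:*/7}
Op 7: register job_C */10 -> active={job_A:*/19, job_B:*/7, job_C:*/10}
Op 8: register job_B */4 -> active={job_A:*/19, job_B:*/4, job_C:*/10}
Op 9: register job_C */14 -> active={job_A:*/19, job_B:*/4, job_C:*/14}
Op 10: register job_A */12 -> active={job_A:*/12, job_B:*/4, job_C:*/14}
Op 11: register job_B */4 -> active={job_A:*/12, job_B:*/4, job_C:*/14}
  job_A: interval 12, next fire after T=78 is 84
  job_B: interval 4, next fire after T=78 is 80
  job_C: interval 14, next fire after T=78 is 84
Earliest = 80, winner (lex tiebreak) = job_B

Answer: job_B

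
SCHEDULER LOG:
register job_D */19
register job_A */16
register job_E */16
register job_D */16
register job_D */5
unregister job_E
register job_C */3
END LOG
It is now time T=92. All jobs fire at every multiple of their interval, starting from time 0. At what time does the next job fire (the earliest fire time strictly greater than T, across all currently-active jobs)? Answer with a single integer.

Answer: 93

Derivation:
Op 1: register job_D */19 -> active={job_D:*/19}
Op 2: register job_A */16 -> active={job_A:*/16, job_D:*/19}
Op 3: register job_E */16 -> active={job_A:*/16, job_D:*/19, job_E:*/16}
Op 4: register job_D */16 -> active={job_A:*/16, job_D:*/16, job_E:*/16}
Op 5: register job_D */5 -> active={job_A:*/16, job_D:*/5, job_E:*/16}
Op 6: unregister job_E -> active={job_A:*/16, job_D:*/5}
Op 7: register job_C */3 -> active={job_A:*/16, job_C:*/3, job_D:*/5}
  job_A: interval 16, next fire after T=92 is 96
  job_C: interval 3, next fire after T=92 is 93
  job_D: interval 5, next fire after T=92 is 95
Earliest fire time = 93 (job job_C)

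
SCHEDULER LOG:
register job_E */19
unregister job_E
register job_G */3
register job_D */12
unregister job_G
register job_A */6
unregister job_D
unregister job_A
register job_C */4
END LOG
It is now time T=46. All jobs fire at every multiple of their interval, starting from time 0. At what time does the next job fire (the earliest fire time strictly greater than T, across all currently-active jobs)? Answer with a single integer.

Op 1: register job_E */19 -> active={job_E:*/19}
Op 2: unregister job_E -> active={}
Op 3: register job_G */3 -> active={job_G:*/3}
Op 4: register job_D */12 -> active={job_D:*/12, job_G:*/3}
Op 5: unregister job_G -> active={job_D:*/12}
Op 6: register job_A */6 -> active={job_A:*/6, job_D:*/12}
Op 7: unregister job_D -> active={job_A:*/6}
Op 8: unregister job_A -> active={}
Op 9: register job_C */4 -> active={job_C:*/4}
  job_C: interval 4, next fire after T=46 is 48
Earliest fire time = 48 (job job_C)

Answer: 48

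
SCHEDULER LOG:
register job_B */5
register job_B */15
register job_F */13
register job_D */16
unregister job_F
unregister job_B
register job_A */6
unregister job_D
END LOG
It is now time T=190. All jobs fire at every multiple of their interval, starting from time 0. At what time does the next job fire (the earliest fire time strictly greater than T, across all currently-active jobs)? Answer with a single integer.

Op 1: register job_B */5 -> active={job_B:*/5}
Op 2: register job_B */15 -> active={job_B:*/15}
Op 3: register job_F */13 -> active={job_B:*/15, job_F:*/13}
Op 4: register job_D */16 -> active={job_B:*/15, job_D:*/16, job_F:*/13}
Op 5: unregister job_F -> active={job_B:*/15, job_D:*/16}
Op 6: unregister job_B -> active={job_D:*/16}
Op 7: register job_A */6 -> active={job_A:*/6, job_D:*/16}
Op 8: unregister job_D -> active={job_A:*/6}
  job_A: interval 6, next fire after T=190 is 192
Earliest fire time = 192 (job job_A)

Answer: 192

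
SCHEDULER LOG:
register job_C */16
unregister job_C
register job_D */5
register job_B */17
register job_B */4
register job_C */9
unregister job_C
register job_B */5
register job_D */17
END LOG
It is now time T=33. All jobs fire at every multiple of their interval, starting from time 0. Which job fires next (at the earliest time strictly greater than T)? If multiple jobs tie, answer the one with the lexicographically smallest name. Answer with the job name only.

Answer: job_D

Derivation:
Op 1: register job_C */16 -> active={job_C:*/16}
Op 2: unregister job_C -> active={}
Op 3: register job_D */5 -> active={job_D:*/5}
Op 4: register job_B */17 -> active={job_B:*/17, job_D:*/5}
Op 5: register job_B */4 -> active={job_B:*/4, job_D:*/5}
Op 6: register job_C */9 -> active={job_B:*/4, job_C:*/9, job_D:*/5}
Op 7: unregister job_C -> active={job_B:*/4, job_D:*/5}
Op 8: register job_B */5 -> active={job_B:*/5, job_D:*/5}
Op 9: register job_D */17 -> active={job_B:*/5, job_D:*/17}
  job_B: interval 5, next fire after T=33 is 35
  job_D: interval 17, next fire after T=33 is 34
Earliest = 34, winner (lex tiebreak) = job_D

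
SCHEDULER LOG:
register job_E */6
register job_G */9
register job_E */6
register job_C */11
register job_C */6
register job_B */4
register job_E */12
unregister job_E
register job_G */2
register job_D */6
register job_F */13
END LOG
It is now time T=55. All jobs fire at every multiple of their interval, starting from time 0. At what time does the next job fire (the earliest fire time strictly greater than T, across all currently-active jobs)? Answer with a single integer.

Op 1: register job_E */6 -> active={job_E:*/6}
Op 2: register job_G */9 -> active={job_E:*/6, job_G:*/9}
Op 3: register job_E */6 -> active={job_E:*/6, job_G:*/9}
Op 4: register job_C */11 -> active={job_C:*/11, job_E:*/6, job_G:*/9}
Op 5: register job_C */6 -> active={job_C:*/6, job_E:*/6, job_G:*/9}
Op 6: register job_B */4 -> active={job_B:*/4, job_C:*/6, job_E:*/6, job_G:*/9}
Op 7: register job_E */12 -> active={job_B:*/4, job_C:*/6, job_E:*/12, job_G:*/9}
Op 8: unregister job_E -> active={job_B:*/4, job_C:*/6, job_G:*/9}
Op 9: register job_G */2 -> active={job_B:*/4, job_C:*/6, job_G:*/2}
Op 10: register job_D */6 -> active={job_B:*/4, job_C:*/6, job_D:*/6, job_G:*/2}
Op 11: register job_F */13 -> active={job_B:*/4, job_C:*/6, job_D:*/6, job_F:*/13, job_G:*/2}
  job_B: interval 4, next fire after T=55 is 56
  job_C: interval 6, next fire after T=55 is 60
  job_D: interval 6, next fire after T=55 is 60
  job_F: interval 13, next fire after T=55 is 65
  job_G: interval 2, next fire after T=55 is 56
Earliest fire time = 56 (job job_B)

Answer: 56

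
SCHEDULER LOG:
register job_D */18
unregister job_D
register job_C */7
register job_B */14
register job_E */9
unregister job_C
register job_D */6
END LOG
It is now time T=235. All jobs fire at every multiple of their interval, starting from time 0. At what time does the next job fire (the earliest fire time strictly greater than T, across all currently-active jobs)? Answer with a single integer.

Op 1: register job_D */18 -> active={job_D:*/18}
Op 2: unregister job_D -> active={}
Op 3: register job_C */7 -> active={job_C:*/7}
Op 4: register job_B */14 -> active={job_B:*/14, job_C:*/7}
Op 5: register job_E */9 -> active={job_B:*/14, job_C:*/7, job_E:*/9}
Op 6: unregister job_C -> active={job_B:*/14, job_E:*/9}
Op 7: register job_D */6 -> active={job_B:*/14, job_D:*/6, job_E:*/9}
  job_B: interval 14, next fire after T=235 is 238
  job_D: interval 6, next fire after T=235 is 240
  job_E: interval 9, next fire after T=235 is 243
Earliest fire time = 238 (job job_B)

Answer: 238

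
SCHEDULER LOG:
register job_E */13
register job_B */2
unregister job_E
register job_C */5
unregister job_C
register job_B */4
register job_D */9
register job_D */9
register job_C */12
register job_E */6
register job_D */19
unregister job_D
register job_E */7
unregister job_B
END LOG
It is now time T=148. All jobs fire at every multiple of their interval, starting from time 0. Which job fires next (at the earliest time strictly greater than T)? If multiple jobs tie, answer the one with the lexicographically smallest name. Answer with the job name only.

Op 1: register job_E */13 -> active={job_E:*/13}
Op 2: register job_B */2 -> active={job_B:*/2, job_E:*/13}
Op 3: unregister job_E -> active={job_B:*/2}
Op 4: register job_C */5 -> active={job_B:*/2, job_C:*/5}
Op 5: unregister job_C -> active={job_B:*/2}
Op 6: register job_B */4 -> active={job_B:*/4}
Op 7: register job_D */9 -> active={job_B:*/4, job_D:*/9}
Op 8: register job_D */9 -> active={job_B:*/4, job_D:*/9}
Op 9: register job_C */12 -> active={job_B:*/4, job_C:*/12, job_D:*/9}
Op 10: register job_E */6 -> active={job_B:*/4, job_C:*/12, job_D:*/9, job_E:*/6}
Op 11: register job_D */19 -> active={job_B:*/4, job_C:*/12, job_D:*/19, job_E:*/6}
Op 12: unregister job_D -> active={job_B:*/4, job_C:*/12, job_E:*/6}
Op 13: register job_E */7 -> active={job_B:*/4, job_C:*/12, job_E:*/7}
Op 14: unregister job_B -> active={job_C:*/12, job_E:*/7}
  job_C: interval 12, next fire after T=148 is 156
  job_E: interval 7, next fire after T=148 is 154
Earliest = 154, winner (lex tiebreak) = job_E

Answer: job_E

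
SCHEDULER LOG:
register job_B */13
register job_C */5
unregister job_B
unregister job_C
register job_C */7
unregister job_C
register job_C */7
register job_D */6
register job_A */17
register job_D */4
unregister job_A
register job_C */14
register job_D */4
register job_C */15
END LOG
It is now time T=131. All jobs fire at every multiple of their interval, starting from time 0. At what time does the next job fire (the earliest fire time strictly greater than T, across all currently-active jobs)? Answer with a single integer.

Answer: 132

Derivation:
Op 1: register job_B */13 -> active={job_B:*/13}
Op 2: register job_C */5 -> active={job_B:*/13, job_C:*/5}
Op 3: unregister job_B -> active={job_C:*/5}
Op 4: unregister job_C -> active={}
Op 5: register job_C */7 -> active={job_C:*/7}
Op 6: unregister job_C -> active={}
Op 7: register job_C */7 -> active={job_C:*/7}
Op 8: register job_D */6 -> active={job_C:*/7, job_D:*/6}
Op 9: register job_A */17 -> active={job_A:*/17, job_C:*/7, job_D:*/6}
Op 10: register job_D */4 -> active={job_A:*/17, job_C:*/7, job_D:*/4}
Op 11: unregister job_A -> active={job_C:*/7, job_D:*/4}
Op 12: register job_C */14 -> active={job_C:*/14, job_D:*/4}
Op 13: register job_D */4 -> active={job_C:*/14, job_D:*/4}
Op 14: register job_C */15 -> active={job_C:*/15, job_D:*/4}
  job_C: interval 15, next fire after T=131 is 135
  job_D: interval 4, next fire after T=131 is 132
Earliest fire time = 132 (job job_D)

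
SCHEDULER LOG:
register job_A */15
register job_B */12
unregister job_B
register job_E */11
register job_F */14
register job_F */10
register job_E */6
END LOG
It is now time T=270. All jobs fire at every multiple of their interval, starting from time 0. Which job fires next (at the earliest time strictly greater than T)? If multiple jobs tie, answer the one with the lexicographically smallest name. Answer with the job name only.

Answer: job_E

Derivation:
Op 1: register job_A */15 -> active={job_A:*/15}
Op 2: register job_B */12 -> active={job_A:*/15, job_B:*/12}
Op 3: unregister job_B -> active={job_A:*/15}
Op 4: register job_E */11 -> active={job_A:*/15, job_E:*/11}
Op 5: register job_F */14 -> active={job_A:*/15, job_E:*/11, job_F:*/14}
Op 6: register job_F */10 -> active={job_A:*/15, job_E:*/11, job_F:*/10}
Op 7: register job_E */6 -> active={job_A:*/15, job_E:*/6, job_F:*/10}
  job_A: interval 15, next fire after T=270 is 285
  job_E: interval 6, next fire after T=270 is 276
  job_F: interval 10, next fire after T=270 is 280
Earliest = 276, winner (lex tiebreak) = job_E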